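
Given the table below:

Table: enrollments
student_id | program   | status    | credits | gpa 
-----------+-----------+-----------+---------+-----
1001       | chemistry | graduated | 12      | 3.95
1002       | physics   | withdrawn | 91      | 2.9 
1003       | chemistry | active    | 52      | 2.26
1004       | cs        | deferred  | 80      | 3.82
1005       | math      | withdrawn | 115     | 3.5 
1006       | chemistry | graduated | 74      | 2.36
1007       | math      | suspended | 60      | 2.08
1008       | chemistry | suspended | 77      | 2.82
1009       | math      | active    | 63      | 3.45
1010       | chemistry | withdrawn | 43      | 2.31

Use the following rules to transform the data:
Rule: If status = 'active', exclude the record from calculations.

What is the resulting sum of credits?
552

Step 1: Identify records where status = 'active'
Step 2: The excluded records sum to 115
Step 3: Original total credits = 667
Step 4: Remaining total = 667 - 115 = 552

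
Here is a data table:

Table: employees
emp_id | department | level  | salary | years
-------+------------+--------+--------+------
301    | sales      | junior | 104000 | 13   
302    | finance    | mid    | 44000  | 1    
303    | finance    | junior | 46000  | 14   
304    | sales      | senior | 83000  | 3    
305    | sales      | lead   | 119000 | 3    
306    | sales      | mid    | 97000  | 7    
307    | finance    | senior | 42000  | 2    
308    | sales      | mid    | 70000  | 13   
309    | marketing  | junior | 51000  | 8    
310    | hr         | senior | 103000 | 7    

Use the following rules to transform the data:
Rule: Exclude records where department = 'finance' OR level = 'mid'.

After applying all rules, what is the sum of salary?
460000

Step 1: Find records where department = 'finance' OR level = 'mid'
Step 2: 5 records match, summing to 299000
Step 3: Original sum: 759000
Step 4: Remaining sum = 759000 - 299000 = 460000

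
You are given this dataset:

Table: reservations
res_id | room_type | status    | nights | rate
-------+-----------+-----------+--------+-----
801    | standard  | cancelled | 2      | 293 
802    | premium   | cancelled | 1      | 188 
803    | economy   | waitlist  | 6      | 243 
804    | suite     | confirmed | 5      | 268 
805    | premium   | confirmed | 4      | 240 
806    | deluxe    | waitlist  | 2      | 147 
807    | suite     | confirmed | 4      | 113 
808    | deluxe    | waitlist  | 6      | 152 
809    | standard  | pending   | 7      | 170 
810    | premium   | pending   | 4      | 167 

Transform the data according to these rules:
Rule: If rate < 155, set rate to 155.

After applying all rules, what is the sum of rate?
2034

Step 1: 3 records have rate < 155
Step 2: These records originally summed to 412
Step 3: After setting to minimum: 3 × 155 = 465
Step 4: Unaffected records sum: 1569
Step 5: Final sum = 465 + 1569 = 2034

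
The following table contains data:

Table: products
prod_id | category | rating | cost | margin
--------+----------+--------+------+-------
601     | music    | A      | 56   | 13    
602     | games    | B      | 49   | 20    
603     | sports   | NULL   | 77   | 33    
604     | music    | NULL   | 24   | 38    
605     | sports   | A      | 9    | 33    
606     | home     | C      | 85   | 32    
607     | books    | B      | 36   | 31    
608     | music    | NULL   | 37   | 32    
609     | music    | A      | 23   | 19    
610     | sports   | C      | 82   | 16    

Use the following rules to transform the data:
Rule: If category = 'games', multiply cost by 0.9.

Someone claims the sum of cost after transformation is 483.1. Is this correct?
No, the correct result is 473.1.

Step 1: Calculate the correct sum after transformation
Step 2: Apply multiplier 0.9 to records where category = 'games'
Step 3: Correct result = 473.1
Step 4: Claimed result = 483.1
Step 5: 473.1 ≠ 483.1
Conclusion: The claimed result is incorrect. The correct answer is 473.1.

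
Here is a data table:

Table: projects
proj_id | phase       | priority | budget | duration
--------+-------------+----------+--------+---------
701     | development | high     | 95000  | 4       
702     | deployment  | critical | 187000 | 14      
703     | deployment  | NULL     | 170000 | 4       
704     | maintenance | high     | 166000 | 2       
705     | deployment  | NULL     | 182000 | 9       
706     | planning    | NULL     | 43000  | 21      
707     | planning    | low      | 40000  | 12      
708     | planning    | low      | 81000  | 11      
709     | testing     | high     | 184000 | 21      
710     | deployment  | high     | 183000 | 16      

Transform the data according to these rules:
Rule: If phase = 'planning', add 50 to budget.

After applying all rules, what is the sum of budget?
1331150

Step 1: Count records where phase = 'planning': 3
Step 2: Total bonus added: 3 × 50 = 150
Step 3: Original sum of budget: 1331000
Step 4: Final sum = 1331000 + 150 = 1331150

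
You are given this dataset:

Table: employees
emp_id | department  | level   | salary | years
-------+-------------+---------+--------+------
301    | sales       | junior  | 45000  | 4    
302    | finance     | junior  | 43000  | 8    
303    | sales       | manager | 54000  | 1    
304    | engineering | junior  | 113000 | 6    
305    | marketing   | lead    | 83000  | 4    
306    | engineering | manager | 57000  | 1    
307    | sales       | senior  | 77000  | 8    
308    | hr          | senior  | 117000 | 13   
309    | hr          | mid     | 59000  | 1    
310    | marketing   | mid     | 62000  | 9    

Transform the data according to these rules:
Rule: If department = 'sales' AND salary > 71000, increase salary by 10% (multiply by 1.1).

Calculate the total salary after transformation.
717700.0

Step 1: Find records where department = 'sales' AND salary > 71000
Step 2: 1 records match, summing to 77000
Step 3: After multiplier: 77000 × 1.1 = 84700.0
Step 4: Unaffected records sum: 633000
Step 5: Final sum = 84700.0 + 633000 = 717700.0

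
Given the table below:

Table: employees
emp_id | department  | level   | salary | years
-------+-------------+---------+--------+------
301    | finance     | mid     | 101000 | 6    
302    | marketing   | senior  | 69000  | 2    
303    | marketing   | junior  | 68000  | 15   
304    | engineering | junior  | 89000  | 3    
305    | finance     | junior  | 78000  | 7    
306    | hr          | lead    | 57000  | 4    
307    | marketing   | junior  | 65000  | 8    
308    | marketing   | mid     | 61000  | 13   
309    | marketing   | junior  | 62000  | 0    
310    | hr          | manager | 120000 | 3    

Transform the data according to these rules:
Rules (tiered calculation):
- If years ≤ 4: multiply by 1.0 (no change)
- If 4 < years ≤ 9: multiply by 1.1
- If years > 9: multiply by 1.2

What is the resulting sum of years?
68.7

Step 1: Tier 1 (years ≤ 4): 5 records, sum = 12 × 1.0 = 12.0
Step 2: Tier 2 (4 < years ≤ 9): 3 records, sum = 21 × 1.1 = 23.1
Step 3: Tier 3 (years > 9): 2 records, sum = 28 × 1.2 = 33.6
Step 4: Final sum = 12.0 + 23.1 + 33.6 = 68.7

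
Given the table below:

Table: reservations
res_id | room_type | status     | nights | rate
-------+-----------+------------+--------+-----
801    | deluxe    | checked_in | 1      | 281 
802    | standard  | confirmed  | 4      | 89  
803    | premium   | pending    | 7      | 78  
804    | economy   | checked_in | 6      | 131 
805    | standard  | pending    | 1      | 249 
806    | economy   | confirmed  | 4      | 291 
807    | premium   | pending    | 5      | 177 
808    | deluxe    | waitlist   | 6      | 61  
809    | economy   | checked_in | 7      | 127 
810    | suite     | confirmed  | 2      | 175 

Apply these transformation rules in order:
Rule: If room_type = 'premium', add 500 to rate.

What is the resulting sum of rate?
2659

Step 1: Count records where room_type = 'premium': 2
Step 2: Total bonus added: 2 × 500 = 1000
Step 3: Original sum of rate: 1659
Step 4: Final sum = 1659 + 1000 = 2659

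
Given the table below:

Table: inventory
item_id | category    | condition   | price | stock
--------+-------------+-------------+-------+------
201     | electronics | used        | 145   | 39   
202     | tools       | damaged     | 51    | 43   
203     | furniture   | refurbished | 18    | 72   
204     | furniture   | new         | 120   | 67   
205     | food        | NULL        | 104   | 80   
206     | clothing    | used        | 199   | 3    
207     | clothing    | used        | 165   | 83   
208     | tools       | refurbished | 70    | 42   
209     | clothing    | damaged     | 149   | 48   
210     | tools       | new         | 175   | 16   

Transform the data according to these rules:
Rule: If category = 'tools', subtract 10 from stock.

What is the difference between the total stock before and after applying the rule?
30

Step 1: Original sum of stock = 493
Step 2: 3 records have category = 'tools'
Step 3: Each affected record changes by -10
Step 4: Total change = 3 × -10 = -30
Step 5: New sum = 493 + -30 = 463
Step 6: Difference = |463 - 493| = 30
        (Sum decreased by 30)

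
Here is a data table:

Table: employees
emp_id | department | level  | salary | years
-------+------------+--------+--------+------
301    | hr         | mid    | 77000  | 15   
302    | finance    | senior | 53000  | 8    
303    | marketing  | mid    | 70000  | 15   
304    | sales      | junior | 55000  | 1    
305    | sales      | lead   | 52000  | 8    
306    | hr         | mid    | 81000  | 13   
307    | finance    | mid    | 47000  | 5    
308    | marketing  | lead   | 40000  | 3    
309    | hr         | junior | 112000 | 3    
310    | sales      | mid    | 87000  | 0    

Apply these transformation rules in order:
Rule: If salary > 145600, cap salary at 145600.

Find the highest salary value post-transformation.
112000

Step 1: Original maximum salary = 112000
Step 2: Check cap of 145600 against maximum
Step 3: No records exceed the cap (max 112000 <= cap 145600), so no capping applies
Step 4: Maximum after transformation = 112000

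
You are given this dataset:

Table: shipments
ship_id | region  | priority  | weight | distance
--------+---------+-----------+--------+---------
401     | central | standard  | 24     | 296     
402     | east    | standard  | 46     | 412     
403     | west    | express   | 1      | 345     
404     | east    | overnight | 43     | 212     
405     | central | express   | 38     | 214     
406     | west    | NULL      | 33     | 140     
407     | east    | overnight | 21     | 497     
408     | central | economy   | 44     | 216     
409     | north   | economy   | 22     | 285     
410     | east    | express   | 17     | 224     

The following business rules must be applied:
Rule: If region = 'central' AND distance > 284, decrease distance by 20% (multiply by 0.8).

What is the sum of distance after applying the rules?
2781.8

Step 1: Find records where region = 'central' AND distance > 284
Step 2: 1 records match, summing to 296
Step 3: After multiplier: 296 × 0.8 = 236.8
Step 4: Unaffected records sum: 2545
Step 5: Final sum = 236.8 + 2545 = 2781.8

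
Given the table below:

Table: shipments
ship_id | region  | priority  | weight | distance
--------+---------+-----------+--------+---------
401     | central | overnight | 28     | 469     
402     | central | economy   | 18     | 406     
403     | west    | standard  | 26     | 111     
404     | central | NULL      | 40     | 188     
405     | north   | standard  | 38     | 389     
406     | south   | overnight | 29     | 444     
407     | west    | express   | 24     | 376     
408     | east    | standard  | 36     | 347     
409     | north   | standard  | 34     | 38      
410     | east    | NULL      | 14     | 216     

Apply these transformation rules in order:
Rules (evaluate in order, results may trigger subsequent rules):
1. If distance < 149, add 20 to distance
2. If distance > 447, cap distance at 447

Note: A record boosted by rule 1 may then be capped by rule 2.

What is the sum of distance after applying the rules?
3002

Step 1: Apply rule 1 to records with distance < 149
  - 2 records get bonus of 20
  - Of these, 0 records then exceed 447 and get capped
Step 2: Apply rule 2 to records with distance > 447
  - 1 records (original) are capped
Step 3: Calculate final sum = 3002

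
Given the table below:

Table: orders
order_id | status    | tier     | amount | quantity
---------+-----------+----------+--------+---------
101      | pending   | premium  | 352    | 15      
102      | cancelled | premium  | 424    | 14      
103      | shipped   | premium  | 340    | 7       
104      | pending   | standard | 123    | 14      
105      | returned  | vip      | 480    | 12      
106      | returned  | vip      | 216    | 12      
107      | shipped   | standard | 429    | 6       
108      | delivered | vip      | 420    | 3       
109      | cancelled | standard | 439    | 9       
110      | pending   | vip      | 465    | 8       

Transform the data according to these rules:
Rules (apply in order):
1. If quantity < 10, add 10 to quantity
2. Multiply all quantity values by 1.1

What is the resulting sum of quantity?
165.0

Step 1: Apply Rule 1 - Add 10 to records with quantity < 10
  - 5 records affected: 33 + (5 × 10) = 83
  - Unaffected records: 67
  - Sum after Rule 1: 150
Step 2: Apply Rule 2 - Multiply all by 1.1
  - 150 × 1.1 = 165.0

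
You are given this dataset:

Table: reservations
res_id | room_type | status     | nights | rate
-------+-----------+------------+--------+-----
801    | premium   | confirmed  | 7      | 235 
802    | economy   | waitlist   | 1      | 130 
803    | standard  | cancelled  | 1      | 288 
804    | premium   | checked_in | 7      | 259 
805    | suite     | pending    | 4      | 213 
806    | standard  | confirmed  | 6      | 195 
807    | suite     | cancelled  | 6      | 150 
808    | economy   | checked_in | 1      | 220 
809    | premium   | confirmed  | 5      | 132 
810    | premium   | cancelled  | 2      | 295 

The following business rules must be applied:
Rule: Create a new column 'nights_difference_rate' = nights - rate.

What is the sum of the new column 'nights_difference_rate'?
-2077

Step 1: For each record, compute nights - rate
Example calculations:
  7 - 235 = -228
  1 - 130 = -129
  1 - 288 = -287
  ...
Step 2: Sum all derived values
Step 3: Total = -2077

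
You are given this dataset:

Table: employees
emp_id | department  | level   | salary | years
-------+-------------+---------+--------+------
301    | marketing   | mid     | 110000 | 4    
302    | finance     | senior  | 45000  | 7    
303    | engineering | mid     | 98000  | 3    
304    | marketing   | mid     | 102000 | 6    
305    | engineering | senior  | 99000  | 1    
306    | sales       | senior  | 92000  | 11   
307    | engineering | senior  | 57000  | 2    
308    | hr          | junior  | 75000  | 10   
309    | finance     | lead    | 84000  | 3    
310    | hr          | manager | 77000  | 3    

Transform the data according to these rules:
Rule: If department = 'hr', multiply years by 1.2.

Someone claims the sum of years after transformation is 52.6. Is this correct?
Yes, the result is correct.

Step 1: Calculate the correct sum after transformation
Step 2: Apply multiplier 1.2 to records where department = 'hr'
Step 3: Correct result = 52.6
Step 4: Claimed result = 52.6
Step 5: 52.6 = 52.6 ✓
Conclusion: The claimed result is correct.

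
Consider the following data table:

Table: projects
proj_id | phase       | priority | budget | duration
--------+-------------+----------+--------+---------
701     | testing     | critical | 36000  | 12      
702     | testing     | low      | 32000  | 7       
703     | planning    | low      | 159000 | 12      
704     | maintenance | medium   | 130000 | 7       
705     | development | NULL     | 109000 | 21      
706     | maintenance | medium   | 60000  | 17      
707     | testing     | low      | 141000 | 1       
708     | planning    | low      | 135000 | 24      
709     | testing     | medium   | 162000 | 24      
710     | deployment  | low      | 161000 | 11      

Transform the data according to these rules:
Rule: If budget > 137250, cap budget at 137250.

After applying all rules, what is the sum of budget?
1051000

Step 1: 4 records have budget > 137250
Step 2: These records originally summed to 623000
Step 3: After capping: 4 × 137250 = 549000
Step 4: Unaffected records sum: 502000
Step 5: Final sum = 549000 + 502000 = 1051000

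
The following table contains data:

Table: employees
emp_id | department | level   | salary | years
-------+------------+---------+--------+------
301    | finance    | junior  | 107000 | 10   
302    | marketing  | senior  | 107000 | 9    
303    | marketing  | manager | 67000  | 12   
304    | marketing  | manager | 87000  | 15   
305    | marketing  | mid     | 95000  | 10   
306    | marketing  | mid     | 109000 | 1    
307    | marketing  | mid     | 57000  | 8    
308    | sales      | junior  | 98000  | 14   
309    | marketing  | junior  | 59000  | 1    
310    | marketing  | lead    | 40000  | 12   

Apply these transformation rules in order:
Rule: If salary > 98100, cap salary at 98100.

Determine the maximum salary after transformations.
98100

Step 1: Original maximum salary = 109000
Step 2: Apply cap at 98100
Step 3: 3 records had salary > 98100 and were capped
Step 4: Maximum after transformation = 98100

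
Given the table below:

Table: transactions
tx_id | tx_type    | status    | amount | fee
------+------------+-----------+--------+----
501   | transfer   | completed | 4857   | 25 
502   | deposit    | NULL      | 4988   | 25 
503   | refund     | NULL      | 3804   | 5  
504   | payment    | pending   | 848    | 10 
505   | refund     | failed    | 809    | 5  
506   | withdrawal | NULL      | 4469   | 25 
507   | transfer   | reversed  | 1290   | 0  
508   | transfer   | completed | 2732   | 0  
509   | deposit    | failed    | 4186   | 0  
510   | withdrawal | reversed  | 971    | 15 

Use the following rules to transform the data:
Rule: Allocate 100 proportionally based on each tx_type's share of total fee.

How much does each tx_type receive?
deposit: 22.73, payment: 9.09, refund: 9.09, transfer: 22.73, withdrawal: 36.36

Step 1: Calculate total fee = 110
Step 2: Calculate each tx_type's proportion:
  deposit: 25/110 = 22.73% → 22.73
  payment: 10/110 = 9.09% → 9.09
  refund: 10/110 = 9.09% → 9.09
  transfer: 25/110 = 22.73% → 22.73
  withdrawal: 40/110 = 36.36% → 36.36
Step 3: Verify: sum of allocations ≈ 100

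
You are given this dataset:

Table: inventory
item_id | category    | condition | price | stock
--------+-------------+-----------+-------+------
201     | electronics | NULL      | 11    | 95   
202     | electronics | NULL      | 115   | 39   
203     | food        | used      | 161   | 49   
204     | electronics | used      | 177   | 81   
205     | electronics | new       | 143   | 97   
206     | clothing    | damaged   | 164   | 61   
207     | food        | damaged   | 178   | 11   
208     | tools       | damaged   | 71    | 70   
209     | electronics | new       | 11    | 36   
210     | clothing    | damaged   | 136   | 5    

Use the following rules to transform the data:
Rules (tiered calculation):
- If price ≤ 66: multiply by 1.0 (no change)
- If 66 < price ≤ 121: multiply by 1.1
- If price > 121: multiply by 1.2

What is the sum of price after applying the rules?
1377.4

Step 1: Tier 1 (price ≤ 66): 2 records, sum = 22 × 1.0 = 22.0
Step 2: Tier 2 (66 < price ≤ 121): 2 records, sum = 186 × 1.1 = 204.6
Step 3: Tier 3 (price > 121): 6 records, sum = 959 × 1.2 = 1150.8
Step 4: Final sum = 22.0 + 204.6 + 1150.8 = 1377.4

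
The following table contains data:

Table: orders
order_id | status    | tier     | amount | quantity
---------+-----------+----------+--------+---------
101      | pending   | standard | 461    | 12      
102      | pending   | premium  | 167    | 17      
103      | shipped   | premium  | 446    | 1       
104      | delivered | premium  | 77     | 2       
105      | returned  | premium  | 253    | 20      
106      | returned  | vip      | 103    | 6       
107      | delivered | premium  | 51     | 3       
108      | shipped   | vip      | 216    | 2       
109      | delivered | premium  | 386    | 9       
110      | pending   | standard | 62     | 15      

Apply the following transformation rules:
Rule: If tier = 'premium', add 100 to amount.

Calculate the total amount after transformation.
2822

Step 1: Count records where tier = 'premium': 6
Step 2: Total bonus added: 6 × 100 = 600
Step 3: Original sum of amount: 2222
Step 4: Final sum = 2222 + 600 = 2822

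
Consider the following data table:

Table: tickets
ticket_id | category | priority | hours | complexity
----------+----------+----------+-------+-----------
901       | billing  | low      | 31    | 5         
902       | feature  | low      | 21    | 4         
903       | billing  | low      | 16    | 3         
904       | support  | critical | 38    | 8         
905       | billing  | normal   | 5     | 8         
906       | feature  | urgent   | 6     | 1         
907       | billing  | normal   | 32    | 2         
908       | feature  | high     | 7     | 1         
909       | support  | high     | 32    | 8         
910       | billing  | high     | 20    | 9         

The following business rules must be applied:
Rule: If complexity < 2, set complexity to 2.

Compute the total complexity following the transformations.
51

Step 1: 2 records have complexity < 2
Step 2: These records originally summed to 2
Step 3: After setting to minimum: 2 × 2 = 4
Step 4: Unaffected records sum: 47
Step 5: Final sum = 4 + 47 = 51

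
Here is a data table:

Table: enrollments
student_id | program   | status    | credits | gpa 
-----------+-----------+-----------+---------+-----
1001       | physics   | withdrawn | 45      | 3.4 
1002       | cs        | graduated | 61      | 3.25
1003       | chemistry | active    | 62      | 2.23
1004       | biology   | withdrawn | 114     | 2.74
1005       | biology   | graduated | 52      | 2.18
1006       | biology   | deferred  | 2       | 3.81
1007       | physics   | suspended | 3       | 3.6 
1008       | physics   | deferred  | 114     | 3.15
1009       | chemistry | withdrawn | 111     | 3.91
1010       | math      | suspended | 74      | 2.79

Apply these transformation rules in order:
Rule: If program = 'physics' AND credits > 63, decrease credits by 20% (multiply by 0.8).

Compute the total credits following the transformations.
615.2

Step 1: Find records where program = 'physics' AND credits > 63
Step 2: 1 records match, summing to 114
Step 3: After multiplier: 114 × 0.8 = 91.2
Step 4: Unaffected records sum: 524
Step 5: Final sum = 91.2 + 524 = 615.2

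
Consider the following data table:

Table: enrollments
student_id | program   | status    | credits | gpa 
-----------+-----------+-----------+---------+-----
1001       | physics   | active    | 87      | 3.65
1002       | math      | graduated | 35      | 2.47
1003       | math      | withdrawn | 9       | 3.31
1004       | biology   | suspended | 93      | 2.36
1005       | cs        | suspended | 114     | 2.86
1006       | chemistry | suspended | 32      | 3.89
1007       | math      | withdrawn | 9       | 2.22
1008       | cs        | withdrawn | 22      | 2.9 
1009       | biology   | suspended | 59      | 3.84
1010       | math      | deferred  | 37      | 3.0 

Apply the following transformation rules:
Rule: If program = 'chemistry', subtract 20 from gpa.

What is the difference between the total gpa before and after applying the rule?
20.0

Step 1: Original sum of gpa = 30.5
Step 2: 1 records have program = 'chemistry'
Step 3: Each affected record changes by -20
Step 4: Total change = 1 × -20 = -20
Step 5: New sum = 30.5 + -20 = 10.5
Step 6: Difference = |10.5 - 30.5| = 20.0
        (Sum decreased by 20.0)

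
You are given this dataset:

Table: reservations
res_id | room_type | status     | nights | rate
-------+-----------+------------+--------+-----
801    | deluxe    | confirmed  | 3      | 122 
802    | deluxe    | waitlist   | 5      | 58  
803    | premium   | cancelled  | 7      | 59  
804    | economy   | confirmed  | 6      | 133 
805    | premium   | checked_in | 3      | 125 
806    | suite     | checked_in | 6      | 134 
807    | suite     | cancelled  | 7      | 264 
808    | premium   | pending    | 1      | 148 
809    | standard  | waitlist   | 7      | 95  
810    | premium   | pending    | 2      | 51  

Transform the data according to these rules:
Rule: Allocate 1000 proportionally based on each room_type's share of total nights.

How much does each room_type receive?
deluxe: 170.21, economy: 127.66, premium: 276.6, standard: 148.94, suite: 276.6

Step 1: Calculate total nights = 47
Step 2: Calculate each room_type's proportion:
  deluxe: 8/47 = 17.02% → 170.21
  economy: 6/47 = 12.77% → 127.66
  premium: 13/47 = 27.66% → 276.6
  standard: 7/47 = 14.89% → 148.94
  suite: 13/47 = 27.66% → 276.6
Step 3: Verify: sum of allocations ≈ 1000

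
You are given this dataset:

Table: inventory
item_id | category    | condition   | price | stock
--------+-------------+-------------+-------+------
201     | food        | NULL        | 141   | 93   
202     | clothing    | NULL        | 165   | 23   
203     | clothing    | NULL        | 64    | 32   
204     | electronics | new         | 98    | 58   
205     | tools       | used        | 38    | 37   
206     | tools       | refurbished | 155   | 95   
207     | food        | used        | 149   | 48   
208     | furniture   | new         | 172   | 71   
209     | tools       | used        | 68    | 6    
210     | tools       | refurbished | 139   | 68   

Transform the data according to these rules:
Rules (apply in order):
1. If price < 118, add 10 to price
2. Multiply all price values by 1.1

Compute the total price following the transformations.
1351.9

Step 1: Apply Rule 1 - Add 10 to records with price < 118
  - 4 records affected: 268 + (4 × 10) = 308
  - Unaffected records: 921
  - Sum after Rule 1: 1229
Step 2: Apply Rule 2 - Multiply all by 1.1
  - 1229 × 1.1 = 1351.9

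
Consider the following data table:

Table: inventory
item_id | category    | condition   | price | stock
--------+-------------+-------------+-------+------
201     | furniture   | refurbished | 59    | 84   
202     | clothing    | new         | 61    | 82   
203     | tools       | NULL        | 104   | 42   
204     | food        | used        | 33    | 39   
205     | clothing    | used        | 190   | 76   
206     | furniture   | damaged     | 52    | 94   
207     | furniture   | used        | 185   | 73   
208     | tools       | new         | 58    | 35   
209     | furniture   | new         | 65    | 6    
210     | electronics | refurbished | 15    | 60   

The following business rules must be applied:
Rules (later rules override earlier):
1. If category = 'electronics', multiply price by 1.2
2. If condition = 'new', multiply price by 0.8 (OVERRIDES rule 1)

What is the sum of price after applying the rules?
788.2

Step 1: Rule 2 takes priority for records with condition = 'new'
  - 3 records: 184 × 0.8 = 147.2
Step 2: Rule 1 applies to remaining records with category = 'electronics'
  - 1 records: 15 × 1.2 = 18.0
Step 3: Other records unchanged: 623
Step 4: Final sum = 147.2 + 18.0 + 623 = 788.2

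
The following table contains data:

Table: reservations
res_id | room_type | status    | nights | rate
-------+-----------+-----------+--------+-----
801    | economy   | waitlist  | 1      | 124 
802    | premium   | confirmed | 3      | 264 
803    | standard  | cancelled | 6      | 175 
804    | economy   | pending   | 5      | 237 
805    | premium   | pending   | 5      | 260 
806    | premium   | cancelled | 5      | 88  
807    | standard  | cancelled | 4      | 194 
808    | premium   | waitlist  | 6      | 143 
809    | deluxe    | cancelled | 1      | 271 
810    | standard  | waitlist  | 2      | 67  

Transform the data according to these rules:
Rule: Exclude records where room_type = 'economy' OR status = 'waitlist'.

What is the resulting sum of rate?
1252

Step 1: Find records where room_type = 'economy' OR status = 'waitlist'
Step 2: 4 records match, summing to 571
Step 3: Original sum: 1823
Step 4: Remaining sum = 1823 - 571 = 1252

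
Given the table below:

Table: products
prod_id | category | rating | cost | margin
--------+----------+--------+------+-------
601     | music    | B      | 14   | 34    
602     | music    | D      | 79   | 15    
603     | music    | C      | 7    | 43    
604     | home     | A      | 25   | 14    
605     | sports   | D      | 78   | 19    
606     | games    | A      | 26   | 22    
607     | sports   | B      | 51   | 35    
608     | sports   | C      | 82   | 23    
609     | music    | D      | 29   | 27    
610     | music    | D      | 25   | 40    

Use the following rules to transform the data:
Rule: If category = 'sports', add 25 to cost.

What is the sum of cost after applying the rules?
491

Step 1: Count records where category = 'sports': 3
Step 2: Total bonus added: 3 × 25 = 75
Step 3: Original sum of cost: 416
Step 4: Final sum = 416 + 75 = 491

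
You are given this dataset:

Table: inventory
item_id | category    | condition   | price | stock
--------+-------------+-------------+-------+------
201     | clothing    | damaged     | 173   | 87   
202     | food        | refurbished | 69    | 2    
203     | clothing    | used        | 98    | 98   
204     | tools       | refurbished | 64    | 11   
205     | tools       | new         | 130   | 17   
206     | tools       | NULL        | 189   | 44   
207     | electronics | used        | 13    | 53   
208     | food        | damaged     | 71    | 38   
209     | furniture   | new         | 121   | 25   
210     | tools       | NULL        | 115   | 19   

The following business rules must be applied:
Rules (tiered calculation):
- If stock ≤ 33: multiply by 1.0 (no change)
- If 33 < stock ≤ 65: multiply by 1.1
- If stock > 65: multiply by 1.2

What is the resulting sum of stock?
444.5

Step 1: Tier 1 (stock ≤ 33): 5 records, sum = 74 × 1.0 = 74.0
Step 2: Tier 2 (33 < stock ≤ 65): 3 records, sum = 135 × 1.1 = 148.5
Step 3: Tier 3 (stock > 65): 2 records, sum = 185 × 1.2 = 222.0
Step 4: Final sum = 74.0 + 148.5 + 222.0 = 444.5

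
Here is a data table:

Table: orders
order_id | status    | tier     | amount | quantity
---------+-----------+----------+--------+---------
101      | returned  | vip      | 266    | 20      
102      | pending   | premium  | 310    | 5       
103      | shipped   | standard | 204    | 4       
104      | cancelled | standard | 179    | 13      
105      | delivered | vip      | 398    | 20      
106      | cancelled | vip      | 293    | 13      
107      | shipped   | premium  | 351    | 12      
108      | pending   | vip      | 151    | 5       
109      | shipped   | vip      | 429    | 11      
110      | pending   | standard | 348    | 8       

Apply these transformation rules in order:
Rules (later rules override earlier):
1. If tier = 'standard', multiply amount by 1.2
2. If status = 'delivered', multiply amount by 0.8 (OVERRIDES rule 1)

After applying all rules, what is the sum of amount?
2995.6

Step 1: Rule 2 takes priority for records with status = 'delivered'
  - 1 records: 398 × 0.8 = 318.4
Step 2: Rule 1 applies to remaining records with tier = 'standard'
  - 3 records: 731 × 1.2 = 877.2
Step 3: Other records unchanged: 1800
Step 4: Final sum = 318.4 + 877.2 + 1800 = 2995.6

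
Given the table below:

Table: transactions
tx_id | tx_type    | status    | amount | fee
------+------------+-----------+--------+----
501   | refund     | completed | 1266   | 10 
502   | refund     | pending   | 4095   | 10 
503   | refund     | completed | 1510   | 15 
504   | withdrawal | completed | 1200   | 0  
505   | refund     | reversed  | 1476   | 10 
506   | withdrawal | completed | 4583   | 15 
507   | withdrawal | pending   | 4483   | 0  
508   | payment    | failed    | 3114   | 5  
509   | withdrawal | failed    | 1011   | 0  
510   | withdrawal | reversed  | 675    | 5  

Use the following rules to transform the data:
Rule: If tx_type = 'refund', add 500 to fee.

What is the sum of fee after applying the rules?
2070

Step 1: Count records where tx_type = 'refund': 4
Step 2: Total bonus added: 4 × 500 = 2000
Step 3: Original sum of fee: 70
Step 4: Final sum = 70 + 2000 = 2070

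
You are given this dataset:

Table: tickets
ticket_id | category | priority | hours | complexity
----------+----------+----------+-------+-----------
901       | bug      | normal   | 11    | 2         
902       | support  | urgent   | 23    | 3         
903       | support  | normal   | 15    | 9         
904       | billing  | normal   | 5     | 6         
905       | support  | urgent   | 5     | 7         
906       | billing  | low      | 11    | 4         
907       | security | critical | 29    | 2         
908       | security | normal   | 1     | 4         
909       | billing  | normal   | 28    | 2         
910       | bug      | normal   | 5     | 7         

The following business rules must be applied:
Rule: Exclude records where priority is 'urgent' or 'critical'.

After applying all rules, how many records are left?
7

Step 1: Count records to exclude
  - 2 (urgent) + 1 (critical) = 3 records
Step 2: Total records: 10
Step 3: Remaining = 10 - 3 = 7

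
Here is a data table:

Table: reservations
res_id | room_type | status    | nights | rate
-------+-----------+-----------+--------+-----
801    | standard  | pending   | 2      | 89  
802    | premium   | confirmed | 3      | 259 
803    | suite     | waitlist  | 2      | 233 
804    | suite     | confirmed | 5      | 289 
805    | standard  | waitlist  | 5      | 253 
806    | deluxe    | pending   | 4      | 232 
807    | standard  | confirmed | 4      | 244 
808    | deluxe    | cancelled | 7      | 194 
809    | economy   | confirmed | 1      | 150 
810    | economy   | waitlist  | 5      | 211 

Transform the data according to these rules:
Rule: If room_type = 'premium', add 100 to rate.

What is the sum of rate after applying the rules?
2254

Step 1: Count records where room_type = 'premium': 1
Step 2: Total bonus added: 1 × 100 = 100
Step 3: Original sum of rate: 2154
Step 4: Final sum = 2154 + 100 = 2254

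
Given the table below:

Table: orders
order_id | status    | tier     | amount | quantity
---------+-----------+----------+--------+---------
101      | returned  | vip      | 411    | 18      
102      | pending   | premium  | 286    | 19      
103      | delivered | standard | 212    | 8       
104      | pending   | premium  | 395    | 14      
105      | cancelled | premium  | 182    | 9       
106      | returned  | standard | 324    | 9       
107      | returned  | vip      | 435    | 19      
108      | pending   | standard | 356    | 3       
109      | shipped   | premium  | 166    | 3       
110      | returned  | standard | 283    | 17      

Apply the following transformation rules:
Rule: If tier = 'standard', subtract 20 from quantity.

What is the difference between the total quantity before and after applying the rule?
80

Step 1: Original sum of quantity = 119
Step 2: 4 records have tier = 'standard'
Step 3: Each affected record changes by -20
Step 4: Total change = 4 × -20 = -80
Step 5: New sum = 119 + -80 = 39
Step 6: Difference = |39 - 119| = 80
        (Sum decreased by 80)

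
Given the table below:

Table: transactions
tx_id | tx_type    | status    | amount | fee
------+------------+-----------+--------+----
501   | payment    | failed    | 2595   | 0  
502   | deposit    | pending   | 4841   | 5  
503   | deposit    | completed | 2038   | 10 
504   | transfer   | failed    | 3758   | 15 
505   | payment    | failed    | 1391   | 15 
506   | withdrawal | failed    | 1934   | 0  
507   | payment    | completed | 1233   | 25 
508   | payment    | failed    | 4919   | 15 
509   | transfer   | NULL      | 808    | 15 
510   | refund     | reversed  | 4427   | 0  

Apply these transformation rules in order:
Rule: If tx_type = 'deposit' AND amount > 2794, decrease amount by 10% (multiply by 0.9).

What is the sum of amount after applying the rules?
27459.9

Step 1: Find records where tx_type = 'deposit' AND amount > 2794
Step 2: 1 records match, summing to 4841
Step 3: After multiplier: 4841 × 0.9 = 4356.9
Step 4: Unaffected records sum: 23103
Step 5: Final sum = 4356.9 + 23103 = 27459.9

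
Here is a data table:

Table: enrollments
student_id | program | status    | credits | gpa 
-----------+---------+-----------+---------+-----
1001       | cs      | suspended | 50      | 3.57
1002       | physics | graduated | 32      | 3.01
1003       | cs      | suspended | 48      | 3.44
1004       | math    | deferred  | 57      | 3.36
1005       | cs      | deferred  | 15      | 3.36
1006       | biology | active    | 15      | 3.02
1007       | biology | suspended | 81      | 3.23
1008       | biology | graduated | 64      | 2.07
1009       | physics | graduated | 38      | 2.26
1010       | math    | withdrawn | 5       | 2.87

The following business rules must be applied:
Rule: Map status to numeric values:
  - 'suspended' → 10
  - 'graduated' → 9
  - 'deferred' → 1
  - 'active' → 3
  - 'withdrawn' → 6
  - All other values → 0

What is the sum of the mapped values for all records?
68

Step 1: Apply mapping to each record
Step 2: Count by status:
  'suspended': 3 records × 10 = 30
  'graduated': 3 records × 9 = 27
  'deferred': 2 records × 1 = 2
  'active': 1 records × 3 = 3
  'withdrawn': 1 records × 6 = 6
Step 3: Sum all mapped values = 68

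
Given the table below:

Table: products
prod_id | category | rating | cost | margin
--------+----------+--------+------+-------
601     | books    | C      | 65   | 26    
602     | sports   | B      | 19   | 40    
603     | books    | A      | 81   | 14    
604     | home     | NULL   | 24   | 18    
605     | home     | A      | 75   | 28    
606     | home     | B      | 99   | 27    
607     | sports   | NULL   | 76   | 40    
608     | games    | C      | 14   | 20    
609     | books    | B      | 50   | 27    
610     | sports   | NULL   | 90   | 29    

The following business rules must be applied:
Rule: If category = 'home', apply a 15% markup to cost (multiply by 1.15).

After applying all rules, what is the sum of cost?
622.7

Step 1: Records with category = 'home' have total cost = 198
Step 2: Apply multiplier: 198 × 1.15 = 227.7
Step 3: Other records total: 395
Step 4: Final sum = 227.7 + 395 = 622.7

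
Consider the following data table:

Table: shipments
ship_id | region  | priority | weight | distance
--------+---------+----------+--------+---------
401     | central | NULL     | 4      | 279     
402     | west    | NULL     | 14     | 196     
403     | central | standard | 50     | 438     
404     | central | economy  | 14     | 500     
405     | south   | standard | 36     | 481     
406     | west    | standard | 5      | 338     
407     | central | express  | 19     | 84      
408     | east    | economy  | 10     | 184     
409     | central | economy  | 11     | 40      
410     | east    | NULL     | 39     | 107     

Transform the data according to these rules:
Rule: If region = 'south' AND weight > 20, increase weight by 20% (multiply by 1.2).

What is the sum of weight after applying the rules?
209.2

Step 1: Find records where region = 'south' AND weight > 20
Step 2: 1 records match, summing to 36
Step 3: After multiplier: 36 × 1.2 = 43.2
Step 4: Unaffected records sum: 166
Step 5: Final sum = 43.2 + 166 = 209.2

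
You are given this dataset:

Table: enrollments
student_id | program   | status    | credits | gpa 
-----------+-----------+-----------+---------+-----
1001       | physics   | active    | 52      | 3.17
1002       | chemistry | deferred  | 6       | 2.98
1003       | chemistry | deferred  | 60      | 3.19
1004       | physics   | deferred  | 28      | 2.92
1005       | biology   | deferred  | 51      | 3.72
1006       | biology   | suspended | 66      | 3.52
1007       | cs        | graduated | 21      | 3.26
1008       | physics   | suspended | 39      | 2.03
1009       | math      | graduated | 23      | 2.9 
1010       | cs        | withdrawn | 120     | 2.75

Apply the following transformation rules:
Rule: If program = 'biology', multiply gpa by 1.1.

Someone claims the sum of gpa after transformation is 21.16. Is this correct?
No, the correct result is 31.16.

Step 1: Calculate the correct sum after transformation
Step 2: Apply multiplier 1.1 to records where program = 'biology'
Step 3: Correct result = 31.16
Step 4: Claimed result = 21.16
Step 5: 31.16 ≠ 21.16
Conclusion: The claimed result is incorrect. The correct answer is 31.16.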